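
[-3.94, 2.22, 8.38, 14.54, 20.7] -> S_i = -3.94 + 6.16*i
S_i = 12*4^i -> [12, 48, 192, 768, 3072]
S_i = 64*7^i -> [64, 448, 3136, 21952, 153664]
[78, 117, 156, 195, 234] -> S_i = 78 + 39*i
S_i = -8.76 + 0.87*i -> [-8.76, -7.89, -7.02, -6.15, -5.28]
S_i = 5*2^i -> [5, 10, 20, 40, 80]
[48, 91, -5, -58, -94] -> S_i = Random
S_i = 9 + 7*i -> [9, 16, 23, 30, 37]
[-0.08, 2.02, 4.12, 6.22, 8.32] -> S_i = -0.08 + 2.10*i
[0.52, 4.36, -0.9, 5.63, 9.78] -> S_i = Random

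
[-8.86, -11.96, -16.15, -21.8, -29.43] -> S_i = -8.86*1.35^i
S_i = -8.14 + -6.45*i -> [-8.14, -14.59, -21.04, -27.49, -33.94]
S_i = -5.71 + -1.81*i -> [-5.71, -7.52, -9.33, -11.14, -12.95]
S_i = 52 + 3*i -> [52, 55, 58, 61, 64]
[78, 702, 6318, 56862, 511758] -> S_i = 78*9^i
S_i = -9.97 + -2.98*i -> [-9.97, -12.95, -15.93, -18.91, -21.89]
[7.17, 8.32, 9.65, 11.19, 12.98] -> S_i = 7.17*1.16^i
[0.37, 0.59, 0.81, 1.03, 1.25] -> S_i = 0.37 + 0.22*i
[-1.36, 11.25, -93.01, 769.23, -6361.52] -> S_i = -1.36*(-8.27)^i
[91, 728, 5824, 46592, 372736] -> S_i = 91*8^i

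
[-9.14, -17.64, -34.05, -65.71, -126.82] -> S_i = -9.14*1.93^i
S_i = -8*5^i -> [-8, -40, -200, -1000, -5000]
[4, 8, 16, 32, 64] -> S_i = 4*2^i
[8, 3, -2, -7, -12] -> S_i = 8 + -5*i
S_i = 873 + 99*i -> [873, 972, 1071, 1170, 1269]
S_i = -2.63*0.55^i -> [-2.63, -1.45, -0.8, -0.44, -0.24]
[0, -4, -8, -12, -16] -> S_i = 0 + -4*i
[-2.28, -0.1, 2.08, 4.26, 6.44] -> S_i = -2.28 + 2.18*i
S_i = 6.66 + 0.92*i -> [6.66, 7.58, 8.5, 9.42, 10.34]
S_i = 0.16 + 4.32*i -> [0.16, 4.48, 8.8, 13.12, 17.44]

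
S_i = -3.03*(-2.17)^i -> [-3.03, 6.58, -14.27, 30.96, -67.19]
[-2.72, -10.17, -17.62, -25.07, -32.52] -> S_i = -2.72 + -7.45*i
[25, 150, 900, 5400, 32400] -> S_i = 25*6^i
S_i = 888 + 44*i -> [888, 932, 976, 1020, 1064]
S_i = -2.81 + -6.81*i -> [-2.81, -9.62, -16.43, -23.24, -30.05]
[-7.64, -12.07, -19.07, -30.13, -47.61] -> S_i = -7.64*1.58^i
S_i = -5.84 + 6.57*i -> [-5.84, 0.73, 7.3, 13.87, 20.44]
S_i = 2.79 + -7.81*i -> [2.79, -5.02, -12.83, -20.64, -28.45]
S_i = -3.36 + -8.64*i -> [-3.36, -12.0, -20.64, -29.28, -37.92]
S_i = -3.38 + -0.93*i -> [-3.38, -4.31, -5.24, -6.17, -7.1]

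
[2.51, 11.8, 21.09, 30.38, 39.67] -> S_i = 2.51 + 9.29*i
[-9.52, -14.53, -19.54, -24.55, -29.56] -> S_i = -9.52 + -5.01*i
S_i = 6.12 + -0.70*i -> [6.12, 5.42, 4.72, 4.02, 3.32]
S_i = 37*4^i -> [37, 148, 592, 2368, 9472]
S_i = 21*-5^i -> [21, -105, 525, -2625, 13125]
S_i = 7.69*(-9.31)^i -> [7.69, -71.59, 666.54, -6205.48, 57773.02]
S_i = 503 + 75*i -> [503, 578, 653, 728, 803]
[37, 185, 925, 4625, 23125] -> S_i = 37*5^i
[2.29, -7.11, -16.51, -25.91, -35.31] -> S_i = 2.29 + -9.40*i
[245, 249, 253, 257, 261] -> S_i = 245 + 4*i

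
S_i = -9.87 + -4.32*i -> [-9.87, -14.19, -18.51, -22.83, -27.15]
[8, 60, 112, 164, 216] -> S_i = 8 + 52*i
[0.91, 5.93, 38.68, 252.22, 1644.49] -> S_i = 0.91*6.52^i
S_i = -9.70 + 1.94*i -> [-9.7, -7.76, -5.82, -3.88, -1.94]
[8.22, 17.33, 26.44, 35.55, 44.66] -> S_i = 8.22 + 9.11*i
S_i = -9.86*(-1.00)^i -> [-9.86, 9.86, -9.86, 9.86, -9.86]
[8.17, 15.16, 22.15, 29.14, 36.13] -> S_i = 8.17 + 6.99*i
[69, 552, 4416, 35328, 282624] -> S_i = 69*8^i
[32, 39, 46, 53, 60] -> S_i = 32 + 7*i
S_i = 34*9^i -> [34, 306, 2754, 24786, 223074]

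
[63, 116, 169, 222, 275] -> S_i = 63 + 53*i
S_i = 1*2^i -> [1, 2, 4, 8, 16]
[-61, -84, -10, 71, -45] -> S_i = Random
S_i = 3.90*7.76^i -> [3.9, 30.26, 234.85, 1822.43, 14142.02]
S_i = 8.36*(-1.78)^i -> [8.36, -14.88, 26.49, -47.15, 83.92]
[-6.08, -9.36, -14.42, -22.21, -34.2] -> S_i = -6.08*1.54^i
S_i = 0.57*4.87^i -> [0.57, 2.78, 13.52, 65.84, 320.62]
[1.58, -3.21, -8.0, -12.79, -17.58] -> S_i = 1.58 + -4.79*i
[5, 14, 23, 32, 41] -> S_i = 5 + 9*i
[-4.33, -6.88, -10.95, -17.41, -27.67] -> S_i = -4.33*1.59^i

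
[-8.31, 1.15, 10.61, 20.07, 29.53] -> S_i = -8.31 + 9.46*i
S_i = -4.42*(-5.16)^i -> [-4.42, 22.81, -117.69, 607.26, -3133.44]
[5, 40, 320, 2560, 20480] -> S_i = 5*8^i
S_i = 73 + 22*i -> [73, 95, 117, 139, 161]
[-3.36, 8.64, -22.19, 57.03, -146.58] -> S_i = -3.36*(-2.57)^i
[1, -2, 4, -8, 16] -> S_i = 1*-2^i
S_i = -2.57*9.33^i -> [-2.57, -23.98, -223.72, -2087.27, -19474.2]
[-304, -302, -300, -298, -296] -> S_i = -304 + 2*i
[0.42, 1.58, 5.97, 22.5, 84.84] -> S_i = 0.42*3.77^i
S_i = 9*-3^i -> [9, -27, 81, -243, 729]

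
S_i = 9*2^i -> [9, 18, 36, 72, 144]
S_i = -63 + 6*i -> [-63, -57, -51, -45, -39]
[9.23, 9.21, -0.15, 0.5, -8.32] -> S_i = Random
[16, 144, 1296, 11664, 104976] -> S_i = 16*9^i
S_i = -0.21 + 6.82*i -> [-0.21, 6.61, 13.43, 20.25, 27.07]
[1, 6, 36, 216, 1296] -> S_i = 1*6^i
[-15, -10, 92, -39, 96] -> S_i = Random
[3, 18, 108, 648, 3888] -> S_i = 3*6^i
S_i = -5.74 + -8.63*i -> [-5.74, -14.37, -23.0, -31.63, -40.26]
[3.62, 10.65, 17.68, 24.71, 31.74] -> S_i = 3.62 + 7.03*i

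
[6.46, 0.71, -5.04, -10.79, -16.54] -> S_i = 6.46 + -5.75*i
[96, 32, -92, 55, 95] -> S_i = Random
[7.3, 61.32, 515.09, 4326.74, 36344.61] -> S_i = 7.30*8.40^i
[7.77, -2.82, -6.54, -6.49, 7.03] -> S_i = Random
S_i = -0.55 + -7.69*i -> [-0.55, -8.24, -15.93, -23.62, -31.31]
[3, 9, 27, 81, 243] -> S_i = 3*3^i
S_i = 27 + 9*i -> [27, 36, 45, 54, 63]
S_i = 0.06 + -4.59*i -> [0.06, -4.53, -9.12, -13.71, -18.3]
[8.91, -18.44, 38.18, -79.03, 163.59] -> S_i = 8.91*(-2.07)^i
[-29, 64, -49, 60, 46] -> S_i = Random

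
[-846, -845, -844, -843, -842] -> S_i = -846 + 1*i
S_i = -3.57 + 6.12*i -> [-3.57, 2.55, 8.67, 14.79, 20.91]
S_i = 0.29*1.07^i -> [0.29, 0.31, 0.33, 0.36, 0.38]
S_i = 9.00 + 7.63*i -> [9.0, 16.63, 24.26, 31.89, 39.52]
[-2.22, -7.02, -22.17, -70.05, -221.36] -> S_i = -2.22*3.16^i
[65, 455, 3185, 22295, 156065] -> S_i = 65*7^i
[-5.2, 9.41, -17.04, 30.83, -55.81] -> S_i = -5.20*(-1.81)^i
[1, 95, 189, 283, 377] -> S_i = 1 + 94*i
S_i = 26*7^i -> [26, 182, 1274, 8918, 62426]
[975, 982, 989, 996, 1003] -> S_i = 975 + 7*i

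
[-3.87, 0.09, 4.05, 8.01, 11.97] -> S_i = -3.87 + 3.96*i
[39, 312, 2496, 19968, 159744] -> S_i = 39*8^i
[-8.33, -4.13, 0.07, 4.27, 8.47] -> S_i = -8.33 + 4.20*i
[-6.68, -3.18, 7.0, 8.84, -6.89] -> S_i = Random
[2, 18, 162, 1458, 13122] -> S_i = 2*9^i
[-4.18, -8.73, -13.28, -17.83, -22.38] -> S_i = -4.18 + -4.55*i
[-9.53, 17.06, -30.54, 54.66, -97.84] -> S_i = -9.53*(-1.79)^i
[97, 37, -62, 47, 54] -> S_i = Random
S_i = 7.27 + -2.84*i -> [7.27, 4.43, 1.59, -1.25, -4.09]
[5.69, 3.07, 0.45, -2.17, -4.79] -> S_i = 5.69 + -2.62*i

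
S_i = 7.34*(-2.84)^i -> [7.34, -20.85, 59.2, -168.13, 477.5]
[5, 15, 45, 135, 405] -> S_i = 5*3^i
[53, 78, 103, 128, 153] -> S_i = 53 + 25*i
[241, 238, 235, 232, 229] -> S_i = 241 + -3*i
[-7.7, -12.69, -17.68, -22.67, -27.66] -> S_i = -7.70 + -4.99*i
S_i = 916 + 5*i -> [916, 921, 926, 931, 936]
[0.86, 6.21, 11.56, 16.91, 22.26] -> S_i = 0.86 + 5.35*i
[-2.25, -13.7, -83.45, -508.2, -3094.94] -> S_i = -2.25*6.09^i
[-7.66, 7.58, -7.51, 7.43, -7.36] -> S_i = -7.66*(-0.99)^i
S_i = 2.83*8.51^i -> [2.83, 24.08, 204.95, 1744.11, 14842.42]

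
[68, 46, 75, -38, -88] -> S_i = Random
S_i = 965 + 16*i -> [965, 981, 997, 1013, 1029]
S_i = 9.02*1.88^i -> [9.02, 16.96, 31.88, 59.93, 112.68]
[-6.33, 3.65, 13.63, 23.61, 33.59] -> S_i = -6.33 + 9.98*i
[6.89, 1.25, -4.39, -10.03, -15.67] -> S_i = 6.89 + -5.64*i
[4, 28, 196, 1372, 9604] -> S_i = 4*7^i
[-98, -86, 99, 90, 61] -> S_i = Random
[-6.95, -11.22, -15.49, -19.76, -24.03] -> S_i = -6.95 + -4.27*i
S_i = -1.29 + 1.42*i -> [-1.29, 0.13, 1.55, 2.97, 4.39]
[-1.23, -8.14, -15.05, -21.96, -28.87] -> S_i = -1.23 + -6.91*i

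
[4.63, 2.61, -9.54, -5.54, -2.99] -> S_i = Random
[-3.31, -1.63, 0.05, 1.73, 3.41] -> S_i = -3.31 + 1.68*i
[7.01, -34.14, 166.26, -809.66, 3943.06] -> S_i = 7.01*(-4.87)^i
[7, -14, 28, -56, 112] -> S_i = 7*-2^i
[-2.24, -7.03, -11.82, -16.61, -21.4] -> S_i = -2.24 + -4.79*i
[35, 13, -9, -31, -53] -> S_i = 35 + -22*i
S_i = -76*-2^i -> [-76, 152, -304, 608, -1216]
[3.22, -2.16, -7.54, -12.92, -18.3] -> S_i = 3.22 + -5.38*i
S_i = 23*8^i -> [23, 184, 1472, 11776, 94208]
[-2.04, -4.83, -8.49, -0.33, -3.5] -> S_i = Random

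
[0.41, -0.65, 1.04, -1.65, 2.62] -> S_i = 0.41*(-1.59)^i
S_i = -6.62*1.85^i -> [-6.62, -12.25, -22.66, -41.92, -77.54]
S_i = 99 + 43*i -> [99, 142, 185, 228, 271]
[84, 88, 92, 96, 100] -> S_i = 84 + 4*i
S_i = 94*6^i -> [94, 564, 3384, 20304, 121824]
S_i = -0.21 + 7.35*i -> [-0.21, 7.14, 14.49, 21.84, 29.19]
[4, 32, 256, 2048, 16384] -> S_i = 4*8^i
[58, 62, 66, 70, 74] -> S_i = 58 + 4*i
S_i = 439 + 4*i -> [439, 443, 447, 451, 455]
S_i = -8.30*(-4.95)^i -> [-8.3, 41.09, -203.37, 1006.69, -4983.09]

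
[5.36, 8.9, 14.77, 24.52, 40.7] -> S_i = 5.36*1.66^i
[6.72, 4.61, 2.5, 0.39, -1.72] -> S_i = 6.72 + -2.11*i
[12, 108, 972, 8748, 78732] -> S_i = 12*9^i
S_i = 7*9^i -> [7, 63, 567, 5103, 45927]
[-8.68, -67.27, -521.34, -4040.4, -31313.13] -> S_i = -8.68*7.75^i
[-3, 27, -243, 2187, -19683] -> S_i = -3*-9^i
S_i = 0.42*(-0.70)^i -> [0.42, -0.29, 0.21, -0.14, 0.1]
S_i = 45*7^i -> [45, 315, 2205, 15435, 108045]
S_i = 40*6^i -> [40, 240, 1440, 8640, 51840]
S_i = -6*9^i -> [-6, -54, -486, -4374, -39366]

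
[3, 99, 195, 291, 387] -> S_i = 3 + 96*i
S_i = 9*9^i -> [9, 81, 729, 6561, 59049]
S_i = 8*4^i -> [8, 32, 128, 512, 2048]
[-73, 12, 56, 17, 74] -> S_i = Random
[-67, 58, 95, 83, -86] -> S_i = Random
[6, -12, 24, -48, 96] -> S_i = 6*-2^i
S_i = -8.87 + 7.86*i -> [-8.87, -1.01, 6.85, 14.71, 22.57]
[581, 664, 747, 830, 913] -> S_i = 581 + 83*i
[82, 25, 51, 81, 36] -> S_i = Random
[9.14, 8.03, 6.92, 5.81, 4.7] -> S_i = 9.14 + -1.11*i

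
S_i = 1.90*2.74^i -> [1.9, 5.21, 14.26, 39.08, 107.09]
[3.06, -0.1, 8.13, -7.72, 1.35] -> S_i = Random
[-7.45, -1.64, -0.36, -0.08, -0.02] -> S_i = -7.45*0.22^i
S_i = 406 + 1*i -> [406, 407, 408, 409, 410]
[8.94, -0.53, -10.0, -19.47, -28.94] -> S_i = 8.94 + -9.47*i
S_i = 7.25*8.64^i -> [7.25, 62.64, 541.21, 4676.05, 40401.08]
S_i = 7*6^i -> [7, 42, 252, 1512, 9072]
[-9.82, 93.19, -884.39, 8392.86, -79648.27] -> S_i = -9.82*(-9.49)^i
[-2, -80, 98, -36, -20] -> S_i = Random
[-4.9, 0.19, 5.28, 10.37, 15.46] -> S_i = -4.90 + 5.09*i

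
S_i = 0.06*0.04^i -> [0.06, 0.0, 0.0, 0.0, 0.0]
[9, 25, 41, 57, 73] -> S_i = 9 + 16*i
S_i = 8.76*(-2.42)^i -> [8.76, -21.2, 51.3, -124.15, 300.45]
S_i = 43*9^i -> [43, 387, 3483, 31347, 282123]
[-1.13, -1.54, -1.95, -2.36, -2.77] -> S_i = -1.13 + -0.41*i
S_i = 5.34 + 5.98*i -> [5.34, 11.32, 17.3, 23.28, 29.26]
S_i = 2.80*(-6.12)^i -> [2.8, -17.14, 104.87, -641.82, 3927.93]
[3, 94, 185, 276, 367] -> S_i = 3 + 91*i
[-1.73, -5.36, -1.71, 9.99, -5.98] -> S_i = Random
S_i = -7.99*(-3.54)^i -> [-7.99, 28.28, -100.13, 354.45, -1254.76]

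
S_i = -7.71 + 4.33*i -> [-7.71, -3.38, 0.95, 5.28, 9.61]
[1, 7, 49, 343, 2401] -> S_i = 1*7^i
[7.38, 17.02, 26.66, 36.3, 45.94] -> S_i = 7.38 + 9.64*i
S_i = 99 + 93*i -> [99, 192, 285, 378, 471]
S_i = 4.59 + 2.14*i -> [4.59, 6.73, 8.87, 11.01, 13.15]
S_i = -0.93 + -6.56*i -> [-0.93, -7.49, -14.05, -20.61, -27.17]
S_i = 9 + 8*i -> [9, 17, 25, 33, 41]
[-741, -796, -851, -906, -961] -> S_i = -741 + -55*i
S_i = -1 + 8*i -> [-1, 7, 15, 23, 31]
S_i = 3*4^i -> [3, 12, 48, 192, 768]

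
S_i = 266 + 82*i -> [266, 348, 430, 512, 594]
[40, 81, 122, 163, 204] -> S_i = 40 + 41*i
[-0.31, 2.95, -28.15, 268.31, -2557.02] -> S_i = -0.31*(-9.53)^i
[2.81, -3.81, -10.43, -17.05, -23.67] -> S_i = 2.81 + -6.62*i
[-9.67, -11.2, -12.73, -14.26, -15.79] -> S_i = -9.67 + -1.53*i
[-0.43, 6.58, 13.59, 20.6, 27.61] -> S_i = -0.43 + 7.01*i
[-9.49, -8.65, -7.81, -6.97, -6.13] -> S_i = -9.49 + 0.84*i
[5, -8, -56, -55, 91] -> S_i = Random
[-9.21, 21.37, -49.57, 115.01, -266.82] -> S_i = -9.21*(-2.32)^i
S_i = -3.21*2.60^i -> [-3.21, -8.35, -21.7, -56.42, -146.69]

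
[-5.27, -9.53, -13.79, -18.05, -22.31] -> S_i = -5.27 + -4.26*i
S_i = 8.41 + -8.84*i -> [8.41, -0.43, -9.27, -18.11, -26.95]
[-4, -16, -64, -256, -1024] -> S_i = -4*4^i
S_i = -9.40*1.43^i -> [-9.4, -13.44, -19.22, -27.49, -39.31]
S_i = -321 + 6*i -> [-321, -315, -309, -303, -297]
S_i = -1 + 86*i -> [-1, 85, 171, 257, 343]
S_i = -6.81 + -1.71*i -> [-6.81, -8.52, -10.23, -11.94, -13.65]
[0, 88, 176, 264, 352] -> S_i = 0 + 88*i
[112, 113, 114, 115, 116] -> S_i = 112 + 1*i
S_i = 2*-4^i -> [2, -8, 32, -128, 512]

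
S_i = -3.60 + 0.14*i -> [-3.6, -3.46, -3.32, -3.18, -3.04]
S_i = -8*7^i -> [-8, -56, -392, -2744, -19208]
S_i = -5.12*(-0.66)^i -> [-5.12, 3.38, -2.23, 1.47, -0.97]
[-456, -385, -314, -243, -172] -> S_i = -456 + 71*i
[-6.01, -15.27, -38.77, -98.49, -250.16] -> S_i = -6.01*2.54^i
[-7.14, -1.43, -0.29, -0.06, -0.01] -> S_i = -7.14*0.20^i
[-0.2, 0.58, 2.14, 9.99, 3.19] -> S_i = Random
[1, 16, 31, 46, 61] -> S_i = 1 + 15*i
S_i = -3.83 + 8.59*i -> [-3.83, 4.76, 13.35, 21.94, 30.53]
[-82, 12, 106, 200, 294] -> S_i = -82 + 94*i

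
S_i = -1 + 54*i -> [-1, 53, 107, 161, 215]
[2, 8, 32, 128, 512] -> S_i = 2*4^i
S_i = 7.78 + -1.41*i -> [7.78, 6.37, 4.96, 3.55, 2.14]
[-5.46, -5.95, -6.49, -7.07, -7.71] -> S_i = -5.46*1.09^i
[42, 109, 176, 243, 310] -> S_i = 42 + 67*i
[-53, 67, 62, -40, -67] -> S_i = Random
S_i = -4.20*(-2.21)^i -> [-4.2, 9.28, -20.51, 45.33, -100.19]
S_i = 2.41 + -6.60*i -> [2.41, -4.19, -10.79, -17.39, -23.99]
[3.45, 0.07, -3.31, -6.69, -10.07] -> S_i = 3.45 + -3.38*i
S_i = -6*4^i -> [-6, -24, -96, -384, -1536]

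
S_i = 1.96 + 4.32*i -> [1.96, 6.28, 10.6, 14.92, 19.24]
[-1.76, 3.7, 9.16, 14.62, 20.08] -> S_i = -1.76 + 5.46*i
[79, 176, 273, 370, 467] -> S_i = 79 + 97*i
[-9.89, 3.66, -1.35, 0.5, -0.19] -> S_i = -9.89*(-0.37)^i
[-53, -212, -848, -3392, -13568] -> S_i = -53*4^i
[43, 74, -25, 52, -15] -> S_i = Random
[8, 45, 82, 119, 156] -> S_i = 8 + 37*i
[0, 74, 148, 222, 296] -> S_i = 0 + 74*i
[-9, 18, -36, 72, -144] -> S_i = -9*-2^i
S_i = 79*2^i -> [79, 158, 316, 632, 1264]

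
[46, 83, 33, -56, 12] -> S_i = Random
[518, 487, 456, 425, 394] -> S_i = 518 + -31*i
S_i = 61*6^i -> [61, 366, 2196, 13176, 79056]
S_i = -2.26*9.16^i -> [-2.26, -20.7, -189.63, -1736.98, -15910.74]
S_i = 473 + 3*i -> [473, 476, 479, 482, 485]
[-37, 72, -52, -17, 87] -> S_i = Random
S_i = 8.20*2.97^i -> [8.2, 24.35, 72.33, 214.82, 638.03]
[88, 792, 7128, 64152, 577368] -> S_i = 88*9^i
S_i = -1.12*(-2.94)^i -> [-1.12, 3.29, -9.68, 28.46, -83.68]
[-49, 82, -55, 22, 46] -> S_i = Random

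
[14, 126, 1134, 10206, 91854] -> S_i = 14*9^i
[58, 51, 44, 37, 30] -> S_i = 58 + -7*i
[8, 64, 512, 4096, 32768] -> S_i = 8*8^i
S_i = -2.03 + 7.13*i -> [-2.03, 5.1, 12.23, 19.36, 26.49]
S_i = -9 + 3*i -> [-9, -6, -3, 0, 3]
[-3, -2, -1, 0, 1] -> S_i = -3 + 1*i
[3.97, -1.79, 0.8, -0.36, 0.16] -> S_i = 3.97*(-0.45)^i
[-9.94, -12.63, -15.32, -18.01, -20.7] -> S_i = -9.94 + -2.69*i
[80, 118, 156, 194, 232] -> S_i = 80 + 38*i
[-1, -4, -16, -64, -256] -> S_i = -1*4^i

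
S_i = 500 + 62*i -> [500, 562, 624, 686, 748]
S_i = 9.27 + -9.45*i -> [9.27, -0.18, -9.63, -19.08, -28.53]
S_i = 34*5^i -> [34, 170, 850, 4250, 21250]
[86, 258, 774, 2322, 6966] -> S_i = 86*3^i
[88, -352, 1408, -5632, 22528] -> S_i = 88*-4^i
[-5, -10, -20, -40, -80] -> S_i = -5*2^i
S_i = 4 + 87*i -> [4, 91, 178, 265, 352]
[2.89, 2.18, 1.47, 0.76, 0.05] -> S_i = 2.89 + -0.71*i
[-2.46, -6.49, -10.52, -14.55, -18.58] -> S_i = -2.46 + -4.03*i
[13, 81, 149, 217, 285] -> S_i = 13 + 68*i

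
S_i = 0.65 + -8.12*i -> [0.65, -7.47, -15.59, -23.71, -31.83]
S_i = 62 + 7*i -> [62, 69, 76, 83, 90]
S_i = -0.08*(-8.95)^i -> [-0.08, 0.72, -6.41, 57.35, -513.31]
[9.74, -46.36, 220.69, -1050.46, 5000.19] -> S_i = 9.74*(-4.76)^i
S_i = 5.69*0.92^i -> [5.69, 5.23, 4.82, 4.43, 4.08]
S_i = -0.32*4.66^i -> [-0.32, -1.49, -6.95, -32.38, -150.9]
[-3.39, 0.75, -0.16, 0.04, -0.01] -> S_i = -3.39*(-0.22)^i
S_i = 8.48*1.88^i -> [8.48, 15.94, 29.97, 56.35, 105.93]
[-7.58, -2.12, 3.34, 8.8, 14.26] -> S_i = -7.58 + 5.46*i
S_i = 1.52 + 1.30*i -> [1.52, 2.82, 4.12, 5.42, 6.72]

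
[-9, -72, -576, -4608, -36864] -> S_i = -9*8^i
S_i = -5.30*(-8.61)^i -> [-5.3, 45.63, -392.9, 3382.87, -29126.51]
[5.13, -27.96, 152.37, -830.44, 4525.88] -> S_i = 5.13*(-5.45)^i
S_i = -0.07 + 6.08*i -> [-0.07, 6.01, 12.09, 18.17, 24.25]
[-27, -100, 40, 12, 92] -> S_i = Random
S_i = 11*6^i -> [11, 66, 396, 2376, 14256]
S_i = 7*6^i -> [7, 42, 252, 1512, 9072]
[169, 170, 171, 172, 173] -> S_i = 169 + 1*i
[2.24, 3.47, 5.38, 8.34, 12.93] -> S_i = 2.24*1.55^i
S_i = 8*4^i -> [8, 32, 128, 512, 2048]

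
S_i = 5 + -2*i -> [5, 3, 1, -1, -3]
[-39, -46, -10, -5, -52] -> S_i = Random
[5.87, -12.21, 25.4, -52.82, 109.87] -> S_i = 5.87*(-2.08)^i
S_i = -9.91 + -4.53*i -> [-9.91, -14.44, -18.97, -23.5, -28.03]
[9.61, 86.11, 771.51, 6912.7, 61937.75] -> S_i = 9.61*8.96^i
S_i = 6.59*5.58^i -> [6.59, 36.77, 205.19, 1144.95, 6388.84]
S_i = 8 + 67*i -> [8, 75, 142, 209, 276]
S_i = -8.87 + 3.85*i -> [-8.87, -5.02, -1.17, 2.68, 6.53]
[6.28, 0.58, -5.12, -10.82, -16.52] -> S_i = 6.28 + -5.70*i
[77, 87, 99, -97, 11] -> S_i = Random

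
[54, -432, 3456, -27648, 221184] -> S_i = 54*-8^i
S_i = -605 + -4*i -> [-605, -609, -613, -617, -621]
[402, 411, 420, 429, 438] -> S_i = 402 + 9*i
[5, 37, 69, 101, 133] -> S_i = 5 + 32*i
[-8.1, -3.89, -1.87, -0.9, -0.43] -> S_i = -8.10*0.48^i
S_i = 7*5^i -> [7, 35, 175, 875, 4375]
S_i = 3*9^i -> [3, 27, 243, 2187, 19683]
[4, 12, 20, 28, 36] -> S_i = 4 + 8*i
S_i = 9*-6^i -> [9, -54, 324, -1944, 11664]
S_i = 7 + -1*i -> [7, 6, 5, 4, 3]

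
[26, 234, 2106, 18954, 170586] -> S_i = 26*9^i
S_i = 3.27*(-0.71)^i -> [3.27, -2.32, 1.65, -1.17, 0.83]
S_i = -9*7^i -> [-9, -63, -441, -3087, -21609]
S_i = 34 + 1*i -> [34, 35, 36, 37, 38]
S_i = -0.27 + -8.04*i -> [-0.27, -8.31, -16.35, -24.39, -32.43]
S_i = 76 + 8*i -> [76, 84, 92, 100, 108]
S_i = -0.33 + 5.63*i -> [-0.33, 5.3, 10.93, 16.56, 22.19]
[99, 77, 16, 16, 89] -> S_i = Random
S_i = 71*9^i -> [71, 639, 5751, 51759, 465831]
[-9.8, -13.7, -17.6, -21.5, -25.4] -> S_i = -9.80 + -3.90*i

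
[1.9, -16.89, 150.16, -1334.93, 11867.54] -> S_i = 1.90*(-8.89)^i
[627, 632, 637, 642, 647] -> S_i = 627 + 5*i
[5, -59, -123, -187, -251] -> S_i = 5 + -64*i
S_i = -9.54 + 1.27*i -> [-9.54, -8.27, -7.0, -5.73, -4.46]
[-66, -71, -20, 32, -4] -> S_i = Random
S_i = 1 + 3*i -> [1, 4, 7, 10, 13]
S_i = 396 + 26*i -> [396, 422, 448, 474, 500]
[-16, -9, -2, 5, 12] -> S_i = -16 + 7*i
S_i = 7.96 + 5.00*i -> [7.96, 12.96, 17.96, 22.96, 27.96]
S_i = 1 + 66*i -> [1, 67, 133, 199, 265]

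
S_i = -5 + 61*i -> [-5, 56, 117, 178, 239]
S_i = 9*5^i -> [9, 45, 225, 1125, 5625]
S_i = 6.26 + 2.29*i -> [6.26, 8.55, 10.84, 13.13, 15.42]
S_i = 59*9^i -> [59, 531, 4779, 43011, 387099]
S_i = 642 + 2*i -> [642, 644, 646, 648, 650]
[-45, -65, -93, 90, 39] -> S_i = Random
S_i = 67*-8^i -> [67, -536, 4288, -34304, 274432]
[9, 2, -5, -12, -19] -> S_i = 9 + -7*i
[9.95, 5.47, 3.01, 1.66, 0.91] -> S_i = 9.95*0.55^i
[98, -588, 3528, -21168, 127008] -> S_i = 98*-6^i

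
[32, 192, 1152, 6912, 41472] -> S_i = 32*6^i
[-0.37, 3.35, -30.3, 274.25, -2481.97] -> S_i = -0.37*(-9.05)^i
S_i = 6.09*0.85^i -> [6.09, 5.18, 4.4, 3.74, 3.18]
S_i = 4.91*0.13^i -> [4.91, 0.64, 0.08, 0.01, 0.0]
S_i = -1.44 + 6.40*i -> [-1.44, 4.96, 11.36, 17.76, 24.16]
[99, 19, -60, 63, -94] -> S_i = Random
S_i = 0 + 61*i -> [0, 61, 122, 183, 244]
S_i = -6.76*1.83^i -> [-6.76, -12.37, -22.64, -41.43, -75.81]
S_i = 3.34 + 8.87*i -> [3.34, 12.21, 21.08, 29.95, 38.82]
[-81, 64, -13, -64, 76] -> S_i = Random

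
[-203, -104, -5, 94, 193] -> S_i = -203 + 99*i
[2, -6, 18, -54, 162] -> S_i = 2*-3^i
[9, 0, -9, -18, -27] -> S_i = 9 + -9*i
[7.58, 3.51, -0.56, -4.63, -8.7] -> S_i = 7.58 + -4.07*i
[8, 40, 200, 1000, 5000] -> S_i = 8*5^i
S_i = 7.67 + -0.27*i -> [7.67, 7.4, 7.13, 6.86, 6.59]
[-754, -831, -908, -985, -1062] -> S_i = -754 + -77*i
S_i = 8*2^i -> [8, 16, 32, 64, 128]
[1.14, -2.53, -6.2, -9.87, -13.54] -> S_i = 1.14 + -3.67*i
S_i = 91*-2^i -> [91, -182, 364, -728, 1456]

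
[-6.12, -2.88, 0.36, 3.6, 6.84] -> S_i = -6.12 + 3.24*i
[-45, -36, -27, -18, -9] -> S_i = -45 + 9*i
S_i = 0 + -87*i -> [0, -87, -174, -261, -348]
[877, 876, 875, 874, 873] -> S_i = 877 + -1*i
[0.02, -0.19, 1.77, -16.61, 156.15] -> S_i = 0.02*(-9.40)^i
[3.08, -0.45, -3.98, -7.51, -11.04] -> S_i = 3.08 + -3.53*i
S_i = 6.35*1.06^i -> [6.35, 6.73, 7.13, 7.56, 8.02]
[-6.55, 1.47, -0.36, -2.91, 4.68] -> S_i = Random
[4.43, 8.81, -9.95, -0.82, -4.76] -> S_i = Random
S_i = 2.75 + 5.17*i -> [2.75, 7.92, 13.09, 18.26, 23.43]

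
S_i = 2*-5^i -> [2, -10, 50, -250, 1250]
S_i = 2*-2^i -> [2, -4, 8, -16, 32]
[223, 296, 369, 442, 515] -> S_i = 223 + 73*i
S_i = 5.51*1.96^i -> [5.51, 10.8, 21.17, 41.49, 81.32]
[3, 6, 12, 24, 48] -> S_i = 3*2^i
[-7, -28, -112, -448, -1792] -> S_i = -7*4^i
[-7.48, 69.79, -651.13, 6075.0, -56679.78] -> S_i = -7.48*(-9.33)^i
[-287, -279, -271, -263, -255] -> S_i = -287 + 8*i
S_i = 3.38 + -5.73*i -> [3.38, -2.35, -8.08, -13.81, -19.54]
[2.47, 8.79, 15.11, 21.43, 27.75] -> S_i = 2.47 + 6.32*i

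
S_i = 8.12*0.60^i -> [8.12, 4.87, 2.92, 1.75, 1.05]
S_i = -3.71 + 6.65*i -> [-3.71, 2.94, 9.59, 16.24, 22.89]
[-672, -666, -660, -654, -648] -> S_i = -672 + 6*i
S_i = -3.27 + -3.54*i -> [-3.27, -6.81, -10.35, -13.89, -17.43]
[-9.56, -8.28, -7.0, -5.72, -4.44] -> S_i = -9.56 + 1.28*i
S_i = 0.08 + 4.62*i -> [0.08, 4.7, 9.32, 13.94, 18.56]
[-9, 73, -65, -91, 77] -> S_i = Random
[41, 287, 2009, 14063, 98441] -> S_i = 41*7^i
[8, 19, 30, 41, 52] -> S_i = 8 + 11*i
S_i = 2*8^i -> [2, 16, 128, 1024, 8192]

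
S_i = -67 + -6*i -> [-67, -73, -79, -85, -91]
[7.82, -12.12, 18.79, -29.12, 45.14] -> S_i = 7.82*(-1.55)^i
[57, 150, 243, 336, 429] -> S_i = 57 + 93*i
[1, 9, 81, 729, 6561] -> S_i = 1*9^i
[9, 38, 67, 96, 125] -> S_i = 9 + 29*i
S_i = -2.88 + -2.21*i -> [-2.88, -5.09, -7.3, -9.51, -11.72]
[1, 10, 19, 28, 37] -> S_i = 1 + 9*i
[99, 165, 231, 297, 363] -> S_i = 99 + 66*i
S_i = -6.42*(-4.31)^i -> [-6.42, 27.67, -119.26, 514.0, -2215.36]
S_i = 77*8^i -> [77, 616, 4928, 39424, 315392]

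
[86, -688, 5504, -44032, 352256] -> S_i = 86*-8^i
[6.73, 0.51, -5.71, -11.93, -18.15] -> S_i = 6.73 + -6.22*i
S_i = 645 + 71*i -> [645, 716, 787, 858, 929]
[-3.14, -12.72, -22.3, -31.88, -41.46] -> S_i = -3.14 + -9.58*i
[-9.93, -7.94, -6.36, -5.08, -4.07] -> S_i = -9.93*0.80^i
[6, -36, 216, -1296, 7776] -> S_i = 6*-6^i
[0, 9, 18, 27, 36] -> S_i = 0 + 9*i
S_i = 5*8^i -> [5, 40, 320, 2560, 20480]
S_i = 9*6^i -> [9, 54, 324, 1944, 11664]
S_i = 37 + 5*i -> [37, 42, 47, 52, 57]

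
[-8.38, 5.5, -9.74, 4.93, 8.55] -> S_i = Random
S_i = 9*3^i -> [9, 27, 81, 243, 729]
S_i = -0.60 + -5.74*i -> [-0.6, -6.34, -12.08, -17.82, -23.56]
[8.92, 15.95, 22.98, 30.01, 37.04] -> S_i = 8.92 + 7.03*i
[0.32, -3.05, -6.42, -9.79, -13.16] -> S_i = 0.32 + -3.37*i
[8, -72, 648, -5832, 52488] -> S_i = 8*-9^i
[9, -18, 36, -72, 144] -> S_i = 9*-2^i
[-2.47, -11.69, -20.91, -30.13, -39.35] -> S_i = -2.47 + -9.22*i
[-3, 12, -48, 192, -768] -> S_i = -3*-4^i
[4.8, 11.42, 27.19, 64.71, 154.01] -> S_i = 4.80*2.38^i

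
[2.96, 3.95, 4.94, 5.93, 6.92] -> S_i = 2.96 + 0.99*i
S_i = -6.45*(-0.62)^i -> [-6.45, 4.0, -2.48, 1.54, -0.95]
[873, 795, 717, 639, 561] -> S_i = 873 + -78*i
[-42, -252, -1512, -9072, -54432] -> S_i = -42*6^i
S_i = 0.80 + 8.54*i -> [0.8, 9.34, 17.88, 26.42, 34.96]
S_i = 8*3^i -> [8, 24, 72, 216, 648]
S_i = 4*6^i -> [4, 24, 144, 864, 5184]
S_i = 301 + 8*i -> [301, 309, 317, 325, 333]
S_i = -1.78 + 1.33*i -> [-1.78, -0.45, 0.88, 2.21, 3.54]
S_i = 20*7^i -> [20, 140, 980, 6860, 48020]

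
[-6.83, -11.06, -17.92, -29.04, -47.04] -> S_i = -6.83*1.62^i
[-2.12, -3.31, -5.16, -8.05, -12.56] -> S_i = -2.12*1.56^i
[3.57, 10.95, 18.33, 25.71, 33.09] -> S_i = 3.57 + 7.38*i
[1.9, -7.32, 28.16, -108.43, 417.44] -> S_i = 1.90*(-3.85)^i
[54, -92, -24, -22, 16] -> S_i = Random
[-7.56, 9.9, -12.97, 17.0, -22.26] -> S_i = -7.56*(-1.31)^i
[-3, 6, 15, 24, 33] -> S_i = -3 + 9*i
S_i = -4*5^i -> [-4, -20, -100, -500, -2500]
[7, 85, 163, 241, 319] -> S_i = 7 + 78*i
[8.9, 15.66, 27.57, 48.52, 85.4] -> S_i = 8.90*1.76^i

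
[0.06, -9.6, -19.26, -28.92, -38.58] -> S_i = 0.06 + -9.66*i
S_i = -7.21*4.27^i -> [-7.21, -30.79, -131.46, -561.33, -2396.88]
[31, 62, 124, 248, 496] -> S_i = 31*2^i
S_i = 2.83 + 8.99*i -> [2.83, 11.82, 20.81, 29.8, 38.79]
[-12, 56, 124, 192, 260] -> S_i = -12 + 68*i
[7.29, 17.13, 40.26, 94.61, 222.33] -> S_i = 7.29*2.35^i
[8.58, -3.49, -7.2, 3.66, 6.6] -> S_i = Random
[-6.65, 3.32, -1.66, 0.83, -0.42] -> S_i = -6.65*(-0.50)^i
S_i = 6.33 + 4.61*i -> [6.33, 10.94, 15.55, 20.16, 24.77]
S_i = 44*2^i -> [44, 88, 176, 352, 704]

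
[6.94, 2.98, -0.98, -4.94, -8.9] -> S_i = 6.94 + -3.96*i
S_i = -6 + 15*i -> [-6, 9, 24, 39, 54]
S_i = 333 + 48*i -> [333, 381, 429, 477, 525]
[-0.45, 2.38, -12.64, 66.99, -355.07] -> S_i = -0.45*(-5.30)^i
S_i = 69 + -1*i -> [69, 68, 67, 66, 65]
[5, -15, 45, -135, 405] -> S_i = 5*-3^i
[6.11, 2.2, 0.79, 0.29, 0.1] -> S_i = 6.11*0.36^i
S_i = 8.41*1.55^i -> [8.41, 13.04, 20.21, 31.32, 48.54]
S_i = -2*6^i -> [-2, -12, -72, -432, -2592]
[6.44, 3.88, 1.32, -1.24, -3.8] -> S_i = 6.44 + -2.56*i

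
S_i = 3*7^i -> [3, 21, 147, 1029, 7203]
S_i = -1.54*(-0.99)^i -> [-1.54, 1.52, -1.51, 1.49, -1.48]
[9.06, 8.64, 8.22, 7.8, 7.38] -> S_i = 9.06 + -0.42*i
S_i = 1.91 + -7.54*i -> [1.91, -5.63, -13.17, -20.71, -28.25]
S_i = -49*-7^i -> [-49, 343, -2401, 16807, -117649]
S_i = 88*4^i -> [88, 352, 1408, 5632, 22528]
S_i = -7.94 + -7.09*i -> [-7.94, -15.03, -22.12, -29.21, -36.3]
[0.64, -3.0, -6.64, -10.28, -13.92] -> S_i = 0.64 + -3.64*i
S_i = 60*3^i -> [60, 180, 540, 1620, 4860]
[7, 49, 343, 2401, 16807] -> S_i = 7*7^i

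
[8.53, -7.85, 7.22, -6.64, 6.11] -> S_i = 8.53*(-0.92)^i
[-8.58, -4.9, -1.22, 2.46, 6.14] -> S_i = -8.58 + 3.68*i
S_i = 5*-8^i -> [5, -40, 320, -2560, 20480]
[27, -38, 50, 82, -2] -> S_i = Random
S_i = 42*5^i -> [42, 210, 1050, 5250, 26250]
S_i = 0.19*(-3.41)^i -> [0.19, -0.65, 2.21, -7.53, 25.69]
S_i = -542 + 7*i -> [-542, -535, -528, -521, -514]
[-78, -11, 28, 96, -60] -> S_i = Random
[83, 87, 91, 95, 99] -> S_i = 83 + 4*i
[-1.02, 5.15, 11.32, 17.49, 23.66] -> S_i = -1.02 + 6.17*i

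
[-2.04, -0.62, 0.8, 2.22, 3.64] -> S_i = -2.04 + 1.42*i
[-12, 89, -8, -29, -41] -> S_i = Random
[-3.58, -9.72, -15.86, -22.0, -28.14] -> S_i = -3.58 + -6.14*i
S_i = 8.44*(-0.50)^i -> [8.44, -4.22, 2.11, -1.06, 0.53]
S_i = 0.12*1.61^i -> [0.12, 0.19, 0.31, 0.5, 0.81]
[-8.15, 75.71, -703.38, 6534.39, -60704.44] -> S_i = -8.15*(-9.29)^i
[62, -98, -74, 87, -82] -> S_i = Random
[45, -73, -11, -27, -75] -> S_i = Random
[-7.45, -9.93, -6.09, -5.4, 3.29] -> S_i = Random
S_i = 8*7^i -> [8, 56, 392, 2744, 19208]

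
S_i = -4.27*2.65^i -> [-4.27, -11.32, -29.99, -79.46, -210.58]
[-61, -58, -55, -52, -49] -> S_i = -61 + 3*i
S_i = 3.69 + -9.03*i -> [3.69, -5.34, -14.37, -23.4, -32.43]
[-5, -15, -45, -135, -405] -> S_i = -5*3^i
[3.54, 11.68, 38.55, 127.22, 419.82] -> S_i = 3.54*3.30^i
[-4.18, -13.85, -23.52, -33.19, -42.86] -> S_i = -4.18 + -9.67*i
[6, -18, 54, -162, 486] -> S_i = 6*-3^i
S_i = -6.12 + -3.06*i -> [-6.12, -9.18, -12.24, -15.3, -18.36]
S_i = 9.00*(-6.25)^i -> [9.0, -56.25, 351.56, -2197.27, 13732.91]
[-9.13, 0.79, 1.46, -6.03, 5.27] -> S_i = Random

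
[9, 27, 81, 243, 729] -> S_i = 9*3^i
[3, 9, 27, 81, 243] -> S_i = 3*3^i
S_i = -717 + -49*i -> [-717, -766, -815, -864, -913]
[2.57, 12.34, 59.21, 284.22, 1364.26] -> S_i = 2.57*4.80^i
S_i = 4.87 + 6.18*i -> [4.87, 11.05, 17.23, 23.41, 29.59]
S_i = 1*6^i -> [1, 6, 36, 216, 1296]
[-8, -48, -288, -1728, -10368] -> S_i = -8*6^i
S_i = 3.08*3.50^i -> [3.08, 10.78, 37.73, 132.06, 462.19]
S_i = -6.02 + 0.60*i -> [-6.02, -5.42, -4.82, -4.22, -3.62]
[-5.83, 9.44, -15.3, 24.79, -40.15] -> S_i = -5.83*(-1.62)^i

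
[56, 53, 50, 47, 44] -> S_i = 56 + -3*i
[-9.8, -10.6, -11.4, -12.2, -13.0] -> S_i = -9.80 + -0.80*i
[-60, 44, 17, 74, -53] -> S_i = Random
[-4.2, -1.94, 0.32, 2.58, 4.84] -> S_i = -4.20 + 2.26*i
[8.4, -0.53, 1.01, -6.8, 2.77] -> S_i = Random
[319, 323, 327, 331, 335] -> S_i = 319 + 4*i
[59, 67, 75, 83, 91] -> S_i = 59 + 8*i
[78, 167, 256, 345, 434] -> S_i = 78 + 89*i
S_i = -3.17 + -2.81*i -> [-3.17, -5.98, -8.79, -11.6, -14.41]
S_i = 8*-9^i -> [8, -72, 648, -5832, 52488]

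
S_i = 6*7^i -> [6, 42, 294, 2058, 14406]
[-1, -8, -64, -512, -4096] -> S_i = -1*8^i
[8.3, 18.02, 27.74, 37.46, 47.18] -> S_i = 8.30 + 9.72*i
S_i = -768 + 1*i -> [-768, -767, -766, -765, -764]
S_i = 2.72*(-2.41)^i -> [2.72, -6.56, 15.8, -38.07, 91.76]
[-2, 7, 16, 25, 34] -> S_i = -2 + 9*i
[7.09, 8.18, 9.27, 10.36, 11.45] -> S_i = 7.09 + 1.09*i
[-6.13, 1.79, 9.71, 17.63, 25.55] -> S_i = -6.13 + 7.92*i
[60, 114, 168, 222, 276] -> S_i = 60 + 54*i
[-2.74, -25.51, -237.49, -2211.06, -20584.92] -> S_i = -2.74*9.31^i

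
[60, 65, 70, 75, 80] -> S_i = 60 + 5*i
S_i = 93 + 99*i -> [93, 192, 291, 390, 489]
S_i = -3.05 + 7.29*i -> [-3.05, 4.24, 11.53, 18.82, 26.11]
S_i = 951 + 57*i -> [951, 1008, 1065, 1122, 1179]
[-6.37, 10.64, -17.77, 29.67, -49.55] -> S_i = -6.37*(-1.67)^i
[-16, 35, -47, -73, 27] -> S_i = Random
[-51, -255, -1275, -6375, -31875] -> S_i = -51*5^i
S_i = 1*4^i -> [1, 4, 16, 64, 256]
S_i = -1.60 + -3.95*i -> [-1.6, -5.55, -9.5, -13.45, -17.4]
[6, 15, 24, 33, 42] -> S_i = 6 + 9*i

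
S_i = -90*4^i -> [-90, -360, -1440, -5760, -23040]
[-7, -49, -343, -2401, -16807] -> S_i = -7*7^i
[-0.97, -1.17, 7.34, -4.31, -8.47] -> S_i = Random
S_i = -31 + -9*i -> [-31, -40, -49, -58, -67]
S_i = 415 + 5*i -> [415, 420, 425, 430, 435]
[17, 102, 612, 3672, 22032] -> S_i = 17*6^i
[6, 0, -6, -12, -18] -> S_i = 6 + -6*i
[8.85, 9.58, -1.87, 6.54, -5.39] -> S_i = Random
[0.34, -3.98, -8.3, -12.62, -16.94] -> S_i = 0.34 + -4.32*i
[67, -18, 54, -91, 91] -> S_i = Random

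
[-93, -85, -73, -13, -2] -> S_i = Random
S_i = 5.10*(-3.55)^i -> [5.1, -18.1, 64.27, -228.17, 810.0]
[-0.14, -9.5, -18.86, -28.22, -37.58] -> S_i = -0.14 + -9.36*i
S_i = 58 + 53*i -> [58, 111, 164, 217, 270]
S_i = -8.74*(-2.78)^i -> [-8.74, 24.3, -67.55, 187.78, -522.02]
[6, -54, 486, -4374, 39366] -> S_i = 6*-9^i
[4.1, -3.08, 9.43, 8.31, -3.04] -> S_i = Random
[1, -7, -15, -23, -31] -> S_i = 1 + -8*i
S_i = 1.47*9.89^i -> [1.47, 14.54, 143.78, 1422.02, 14063.79]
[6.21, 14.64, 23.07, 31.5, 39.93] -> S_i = 6.21 + 8.43*i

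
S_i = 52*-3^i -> [52, -156, 468, -1404, 4212]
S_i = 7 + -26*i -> [7, -19, -45, -71, -97]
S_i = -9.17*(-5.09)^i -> [-9.17, 46.68, -237.58, 1209.27, -6155.18]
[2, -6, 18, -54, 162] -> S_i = 2*-3^i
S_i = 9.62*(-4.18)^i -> [9.62, -40.21, 168.08, -702.59, 2936.84]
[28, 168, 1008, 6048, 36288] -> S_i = 28*6^i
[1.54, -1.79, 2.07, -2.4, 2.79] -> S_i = 1.54*(-1.16)^i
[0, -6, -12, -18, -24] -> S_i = 0 + -6*i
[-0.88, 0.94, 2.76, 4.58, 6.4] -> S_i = -0.88 + 1.82*i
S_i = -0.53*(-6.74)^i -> [-0.53, 3.57, -24.08, 162.28, -1093.74]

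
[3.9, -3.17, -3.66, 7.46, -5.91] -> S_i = Random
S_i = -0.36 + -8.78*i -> [-0.36, -9.14, -17.92, -26.7, -35.48]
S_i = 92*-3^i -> [92, -276, 828, -2484, 7452]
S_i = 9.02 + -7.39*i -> [9.02, 1.63, -5.76, -13.15, -20.54]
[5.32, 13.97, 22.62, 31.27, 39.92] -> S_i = 5.32 + 8.65*i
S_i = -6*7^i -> [-6, -42, -294, -2058, -14406]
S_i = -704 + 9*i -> [-704, -695, -686, -677, -668]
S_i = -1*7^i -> [-1, -7, -49, -343, -2401]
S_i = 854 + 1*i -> [854, 855, 856, 857, 858]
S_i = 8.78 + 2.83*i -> [8.78, 11.61, 14.44, 17.27, 20.1]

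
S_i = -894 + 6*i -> [-894, -888, -882, -876, -870]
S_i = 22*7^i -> [22, 154, 1078, 7546, 52822]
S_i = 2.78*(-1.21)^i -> [2.78, -3.36, 4.07, -4.92, 5.96]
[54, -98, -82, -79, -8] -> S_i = Random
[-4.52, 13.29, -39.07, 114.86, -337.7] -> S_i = -4.52*(-2.94)^i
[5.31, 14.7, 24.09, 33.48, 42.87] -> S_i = 5.31 + 9.39*i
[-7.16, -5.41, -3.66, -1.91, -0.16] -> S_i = -7.16 + 1.75*i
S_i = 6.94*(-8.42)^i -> [6.94, -58.43, 492.02, -4142.82, 34882.52]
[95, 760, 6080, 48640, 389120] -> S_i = 95*8^i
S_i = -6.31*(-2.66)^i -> [-6.31, 16.78, -44.65, 118.76, -315.9]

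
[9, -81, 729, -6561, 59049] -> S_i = 9*-9^i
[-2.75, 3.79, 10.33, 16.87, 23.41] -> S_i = -2.75 + 6.54*i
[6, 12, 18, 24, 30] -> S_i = 6 + 6*i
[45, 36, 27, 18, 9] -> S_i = 45 + -9*i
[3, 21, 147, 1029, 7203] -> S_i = 3*7^i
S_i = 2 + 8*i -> [2, 10, 18, 26, 34]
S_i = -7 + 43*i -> [-7, 36, 79, 122, 165]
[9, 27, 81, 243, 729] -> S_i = 9*3^i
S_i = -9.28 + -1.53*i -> [-9.28, -10.81, -12.34, -13.87, -15.4]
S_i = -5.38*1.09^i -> [-5.38, -5.86, -6.39, -6.97, -7.59]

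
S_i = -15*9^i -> [-15, -135, -1215, -10935, -98415]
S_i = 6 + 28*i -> [6, 34, 62, 90, 118]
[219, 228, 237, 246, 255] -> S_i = 219 + 9*i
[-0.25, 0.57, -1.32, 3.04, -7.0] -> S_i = -0.25*(-2.30)^i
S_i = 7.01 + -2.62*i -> [7.01, 4.39, 1.77, -0.85, -3.47]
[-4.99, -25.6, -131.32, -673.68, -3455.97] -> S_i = -4.99*5.13^i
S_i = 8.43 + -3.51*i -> [8.43, 4.92, 1.41, -2.1, -5.61]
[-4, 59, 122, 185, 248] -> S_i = -4 + 63*i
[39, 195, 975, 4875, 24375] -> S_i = 39*5^i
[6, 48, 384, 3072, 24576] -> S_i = 6*8^i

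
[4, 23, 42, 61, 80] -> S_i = 4 + 19*i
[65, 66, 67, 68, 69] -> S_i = 65 + 1*i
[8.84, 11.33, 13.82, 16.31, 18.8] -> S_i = 8.84 + 2.49*i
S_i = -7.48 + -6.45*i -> [-7.48, -13.93, -20.38, -26.83, -33.28]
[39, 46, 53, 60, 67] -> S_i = 39 + 7*i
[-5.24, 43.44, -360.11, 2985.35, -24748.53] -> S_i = -5.24*(-8.29)^i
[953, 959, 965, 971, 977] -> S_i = 953 + 6*i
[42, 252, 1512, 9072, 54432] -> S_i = 42*6^i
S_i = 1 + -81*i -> [1, -80, -161, -242, -323]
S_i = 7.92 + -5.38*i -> [7.92, 2.54, -2.84, -8.22, -13.6]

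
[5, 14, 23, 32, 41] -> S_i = 5 + 9*i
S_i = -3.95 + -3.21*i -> [-3.95, -7.16, -10.37, -13.58, -16.79]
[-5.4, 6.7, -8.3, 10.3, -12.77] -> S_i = -5.40*(-1.24)^i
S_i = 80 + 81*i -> [80, 161, 242, 323, 404]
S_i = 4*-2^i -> [4, -8, 16, -32, 64]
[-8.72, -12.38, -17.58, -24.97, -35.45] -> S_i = -8.72*1.42^i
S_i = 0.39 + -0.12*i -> [0.39, 0.27, 0.15, 0.03, -0.09]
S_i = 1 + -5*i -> [1, -4, -9, -14, -19]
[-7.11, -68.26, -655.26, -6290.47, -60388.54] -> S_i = -7.11*9.60^i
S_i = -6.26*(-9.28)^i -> [-6.26, 58.09, -539.1, 5002.86, -46426.53]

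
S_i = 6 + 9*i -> [6, 15, 24, 33, 42]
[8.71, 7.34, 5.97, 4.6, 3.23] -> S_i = 8.71 + -1.37*i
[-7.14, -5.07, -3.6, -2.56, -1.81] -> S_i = -7.14*0.71^i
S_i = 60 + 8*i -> [60, 68, 76, 84, 92]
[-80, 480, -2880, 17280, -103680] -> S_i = -80*-6^i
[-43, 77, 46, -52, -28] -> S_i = Random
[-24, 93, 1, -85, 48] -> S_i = Random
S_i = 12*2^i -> [12, 24, 48, 96, 192]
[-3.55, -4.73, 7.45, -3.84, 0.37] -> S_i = Random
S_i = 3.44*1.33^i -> [3.44, 4.58, 6.09, 8.09, 10.76]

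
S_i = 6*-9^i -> [6, -54, 486, -4374, 39366]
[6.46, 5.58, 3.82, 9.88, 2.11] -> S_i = Random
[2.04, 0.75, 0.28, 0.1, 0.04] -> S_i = 2.04*0.37^i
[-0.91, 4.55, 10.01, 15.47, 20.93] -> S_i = -0.91 + 5.46*i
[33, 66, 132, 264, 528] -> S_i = 33*2^i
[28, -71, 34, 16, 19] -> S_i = Random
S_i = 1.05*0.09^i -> [1.05, 0.09, 0.01, 0.0, 0.0]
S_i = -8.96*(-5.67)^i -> [-8.96, 50.8, -288.05, 1633.27, -9260.62]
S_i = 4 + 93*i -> [4, 97, 190, 283, 376]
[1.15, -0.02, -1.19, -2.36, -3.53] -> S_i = 1.15 + -1.17*i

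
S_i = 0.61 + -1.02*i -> [0.61, -0.41, -1.43, -2.45, -3.47]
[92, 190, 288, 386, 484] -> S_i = 92 + 98*i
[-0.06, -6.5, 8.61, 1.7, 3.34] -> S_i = Random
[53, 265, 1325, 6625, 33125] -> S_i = 53*5^i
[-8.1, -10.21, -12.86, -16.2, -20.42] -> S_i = -8.10*1.26^i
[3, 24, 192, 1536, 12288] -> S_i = 3*8^i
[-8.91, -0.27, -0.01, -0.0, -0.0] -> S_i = -8.91*0.03^i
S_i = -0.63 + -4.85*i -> [-0.63, -5.48, -10.33, -15.18, -20.03]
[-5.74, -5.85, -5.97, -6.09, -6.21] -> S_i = -5.74*1.02^i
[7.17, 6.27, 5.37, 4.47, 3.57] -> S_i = 7.17 + -0.90*i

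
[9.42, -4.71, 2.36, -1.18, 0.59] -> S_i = 9.42*(-0.50)^i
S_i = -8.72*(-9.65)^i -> [-8.72, 84.15, -812.03, 7836.07, -75618.1]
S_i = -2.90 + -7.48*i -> [-2.9, -10.38, -17.86, -25.34, -32.82]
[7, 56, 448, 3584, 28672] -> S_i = 7*8^i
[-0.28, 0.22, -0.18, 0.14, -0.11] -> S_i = -0.28*(-0.80)^i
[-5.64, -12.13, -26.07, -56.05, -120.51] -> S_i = -5.64*2.15^i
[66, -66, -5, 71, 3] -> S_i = Random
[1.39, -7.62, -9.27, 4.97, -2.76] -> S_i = Random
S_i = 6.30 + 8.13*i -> [6.3, 14.43, 22.56, 30.69, 38.82]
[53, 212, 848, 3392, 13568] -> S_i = 53*4^i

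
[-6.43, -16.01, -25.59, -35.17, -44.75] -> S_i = -6.43 + -9.58*i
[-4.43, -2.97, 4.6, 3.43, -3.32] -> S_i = Random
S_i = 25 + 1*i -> [25, 26, 27, 28, 29]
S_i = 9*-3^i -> [9, -27, 81, -243, 729]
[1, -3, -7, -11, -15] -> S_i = 1 + -4*i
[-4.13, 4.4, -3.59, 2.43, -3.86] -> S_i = Random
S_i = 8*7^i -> [8, 56, 392, 2744, 19208]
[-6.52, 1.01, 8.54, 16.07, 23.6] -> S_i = -6.52 + 7.53*i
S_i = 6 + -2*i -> [6, 4, 2, 0, -2]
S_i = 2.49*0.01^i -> [2.49, 0.02, 0.0, 0.0, 0.0]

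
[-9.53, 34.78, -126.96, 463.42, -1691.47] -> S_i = -9.53*(-3.65)^i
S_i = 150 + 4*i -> [150, 154, 158, 162, 166]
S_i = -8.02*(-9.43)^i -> [-8.02, 75.63, -713.18, 6725.27, -63419.26]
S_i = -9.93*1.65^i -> [-9.93, -16.38, -27.03, -44.61, -73.6]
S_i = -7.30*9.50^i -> [-7.3, -69.35, -658.82, -6258.84, -59458.96]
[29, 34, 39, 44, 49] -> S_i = 29 + 5*i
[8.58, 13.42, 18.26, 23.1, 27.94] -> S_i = 8.58 + 4.84*i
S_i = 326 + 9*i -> [326, 335, 344, 353, 362]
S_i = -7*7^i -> [-7, -49, -343, -2401, -16807]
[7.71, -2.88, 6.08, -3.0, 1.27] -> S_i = Random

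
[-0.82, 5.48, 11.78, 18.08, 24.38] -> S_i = -0.82 + 6.30*i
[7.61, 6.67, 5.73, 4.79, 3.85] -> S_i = 7.61 + -0.94*i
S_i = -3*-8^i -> [-3, 24, -192, 1536, -12288]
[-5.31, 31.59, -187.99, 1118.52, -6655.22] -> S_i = -5.31*(-5.95)^i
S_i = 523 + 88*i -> [523, 611, 699, 787, 875]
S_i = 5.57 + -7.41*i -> [5.57, -1.84, -9.25, -16.66, -24.07]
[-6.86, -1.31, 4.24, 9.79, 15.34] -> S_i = -6.86 + 5.55*i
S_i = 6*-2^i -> [6, -12, 24, -48, 96]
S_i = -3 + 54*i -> [-3, 51, 105, 159, 213]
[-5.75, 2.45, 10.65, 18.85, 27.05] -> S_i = -5.75 + 8.20*i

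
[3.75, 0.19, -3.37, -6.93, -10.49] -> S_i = 3.75 + -3.56*i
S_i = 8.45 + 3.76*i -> [8.45, 12.21, 15.97, 19.73, 23.49]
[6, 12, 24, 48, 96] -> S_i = 6*2^i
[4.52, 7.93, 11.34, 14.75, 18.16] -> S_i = 4.52 + 3.41*i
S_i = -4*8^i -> [-4, -32, -256, -2048, -16384]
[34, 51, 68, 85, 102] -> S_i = 34 + 17*i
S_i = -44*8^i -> [-44, -352, -2816, -22528, -180224]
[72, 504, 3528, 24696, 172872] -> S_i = 72*7^i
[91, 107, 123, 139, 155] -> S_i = 91 + 16*i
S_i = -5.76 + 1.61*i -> [-5.76, -4.15, -2.54, -0.93, 0.68]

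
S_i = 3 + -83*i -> [3, -80, -163, -246, -329]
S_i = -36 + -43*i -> [-36, -79, -122, -165, -208]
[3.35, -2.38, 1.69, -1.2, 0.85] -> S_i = 3.35*(-0.71)^i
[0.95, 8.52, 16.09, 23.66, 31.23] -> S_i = 0.95 + 7.57*i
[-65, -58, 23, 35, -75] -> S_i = Random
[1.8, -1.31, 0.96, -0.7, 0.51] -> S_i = 1.80*(-0.73)^i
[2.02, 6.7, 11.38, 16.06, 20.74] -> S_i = 2.02 + 4.68*i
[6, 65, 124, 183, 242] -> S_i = 6 + 59*i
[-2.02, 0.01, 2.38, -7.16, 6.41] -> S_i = Random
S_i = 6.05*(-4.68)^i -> [6.05, -28.31, 132.51, -620.14, 2902.28]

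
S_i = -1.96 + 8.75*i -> [-1.96, 6.79, 15.54, 24.29, 33.04]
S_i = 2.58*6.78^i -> [2.58, 17.49, 118.6, 804.1, 5451.78]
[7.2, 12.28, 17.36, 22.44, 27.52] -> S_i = 7.20 + 5.08*i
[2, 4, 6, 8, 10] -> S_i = 2 + 2*i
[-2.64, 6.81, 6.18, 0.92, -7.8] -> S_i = Random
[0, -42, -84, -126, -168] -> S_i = 0 + -42*i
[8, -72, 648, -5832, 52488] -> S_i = 8*-9^i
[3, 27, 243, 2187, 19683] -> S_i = 3*9^i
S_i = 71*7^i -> [71, 497, 3479, 24353, 170471]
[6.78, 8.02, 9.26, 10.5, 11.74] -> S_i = 6.78 + 1.24*i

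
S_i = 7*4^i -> [7, 28, 112, 448, 1792]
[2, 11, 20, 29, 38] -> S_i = 2 + 9*i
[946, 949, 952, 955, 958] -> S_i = 946 + 3*i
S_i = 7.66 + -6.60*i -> [7.66, 1.06, -5.54, -12.14, -18.74]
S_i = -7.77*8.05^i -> [-7.77, -62.55, -503.52, -4053.3, -32629.06]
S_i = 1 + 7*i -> [1, 8, 15, 22, 29]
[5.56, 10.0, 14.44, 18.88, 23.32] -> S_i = 5.56 + 4.44*i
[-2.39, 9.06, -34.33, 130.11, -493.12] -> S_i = -2.39*(-3.79)^i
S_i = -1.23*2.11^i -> [-1.23, -2.6, -5.48, -11.55, -24.38]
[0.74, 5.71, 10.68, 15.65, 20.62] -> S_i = 0.74 + 4.97*i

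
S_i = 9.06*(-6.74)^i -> [9.06, -61.06, 411.57, -2774.01, 18696.82]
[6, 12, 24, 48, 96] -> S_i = 6*2^i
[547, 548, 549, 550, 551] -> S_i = 547 + 1*i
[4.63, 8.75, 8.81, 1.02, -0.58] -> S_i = Random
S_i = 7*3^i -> [7, 21, 63, 189, 567]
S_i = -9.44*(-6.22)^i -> [-9.44, 58.72, -365.22, 2271.66, -14129.72]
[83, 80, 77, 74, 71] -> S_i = 83 + -3*i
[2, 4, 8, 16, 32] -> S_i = 2*2^i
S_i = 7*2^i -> [7, 14, 28, 56, 112]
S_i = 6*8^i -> [6, 48, 384, 3072, 24576]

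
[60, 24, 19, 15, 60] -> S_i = Random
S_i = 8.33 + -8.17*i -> [8.33, 0.16, -8.01, -16.18, -24.35]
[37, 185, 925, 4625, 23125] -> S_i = 37*5^i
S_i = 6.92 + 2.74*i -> [6.92, 9.66, 12.4, 15.14, 17.88]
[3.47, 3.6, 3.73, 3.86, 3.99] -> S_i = 3.47 + 0.13*i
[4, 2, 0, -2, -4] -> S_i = 4 + -2*i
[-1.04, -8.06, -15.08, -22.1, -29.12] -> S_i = -1.04 + -7.02*i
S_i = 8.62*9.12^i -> [8.62, 78.61, 716.96, 6538.71, 59632.99]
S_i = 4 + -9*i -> [4, -5, -14, -23, -32]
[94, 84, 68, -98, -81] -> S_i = Random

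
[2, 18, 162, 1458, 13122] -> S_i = 2*9^i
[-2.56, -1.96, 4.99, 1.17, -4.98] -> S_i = Random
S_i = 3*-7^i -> [3, -21, 147, -1029, 7203]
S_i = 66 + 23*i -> [66, 89, 112, 135, 158]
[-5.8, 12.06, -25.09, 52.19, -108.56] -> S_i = -5.80*(-2.08)^i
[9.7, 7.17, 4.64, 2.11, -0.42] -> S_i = 9.70 + -2.53*i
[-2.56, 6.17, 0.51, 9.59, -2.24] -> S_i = Random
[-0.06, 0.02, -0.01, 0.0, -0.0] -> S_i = -0.06*(-0.38)^i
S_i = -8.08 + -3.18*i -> [-8.08, -11.26, -14.44, -17.62, -20.8]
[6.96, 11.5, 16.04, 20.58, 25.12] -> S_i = 6.96 + 4.54*i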